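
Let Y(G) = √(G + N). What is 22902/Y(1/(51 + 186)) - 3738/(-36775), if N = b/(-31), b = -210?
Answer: 3738/36775 + 22902*√365887947/49801 ≈ 8796.6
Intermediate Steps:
N = 210/31 (N = -210/(-31) = -210*(-1/31) = 210/31 ≈ 6.7742)
Y(G) = √(210/31 + G) (Y(G) = √(G + 210/31) = √(210/31 + G))
22902/Y(1/(51 + 186)) - 3738/(-36775) = 22902/((√(6510 + 961/(51 + 186))/31)) - 3738/(-36775) = 22902/((√(6510 + 961/237)/31)) - 3738*(-1/36775) = 22902/((√(6510 + 961*(1/237))/31)) + 3738/36775 = 22902/((√(6510 + 961/237)/31)) + 3738/36775 = 22902/((√(1543831/237)/31)) + 3738/36775 = 22902/(((√365887947/237)/31)) + 3738/36775 = 22902/((√365887947/7347)) + 3738/36775 = 22902*(√365887947/49801) + 3738/36775 = 22902*√365887947/49801 + 3738/36775 = 3738/36775 + 22902*√365887947/49801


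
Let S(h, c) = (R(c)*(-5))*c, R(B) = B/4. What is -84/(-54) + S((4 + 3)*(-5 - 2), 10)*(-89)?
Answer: 100139/9 ≈ 11127.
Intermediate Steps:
R(B) = B/4 (R(B) = B*(¼) = B/4)
S(h, c) = -5*c²/4 (S(h, c) = ((c/4)*(-5))*c = (-5*c/4)*c = -5*c²/4)
-84/(-54) + S((4 + 3)*(-5 - 2), 10)*(-89) = -84/(-54) - 5/4*10²*(-89) = -84*(-1/54) - 5/4*100*(-89) = 14/9 - 125*(-89) = 14/9 + 11125 = 100139/9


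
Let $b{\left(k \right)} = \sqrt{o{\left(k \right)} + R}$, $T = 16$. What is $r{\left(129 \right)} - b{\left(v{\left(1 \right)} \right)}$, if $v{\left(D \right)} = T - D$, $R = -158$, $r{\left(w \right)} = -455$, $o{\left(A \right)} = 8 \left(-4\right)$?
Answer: $-455 - i \sqrt{190} \approx -455.0 - 13.784 i$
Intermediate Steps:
$o{\left(A \right)} = -32$
$v{\left(D \right)} = 16 - D$
$b{\left(k \right)} = i \sqrt{190}$ ($b{\left(k \right)} = \sqrt{-32 - 158} = \sqrt{-190} = i \sqrt{190}$)
$r{\left(129 \right)} - b{\left(v{\left(1 \right)} \right)} = -455 - i \sqrt{190}$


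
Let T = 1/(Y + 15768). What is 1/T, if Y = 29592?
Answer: 45360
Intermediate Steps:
T = 1/45360 (T = 1/(29592 + 15768) = 1/45360 ≈ 2.2046e-5)
1/T = 1/(1/45360) = 45360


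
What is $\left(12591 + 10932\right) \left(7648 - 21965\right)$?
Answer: $-336778791$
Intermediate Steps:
$\left(12591 + 10932\right) \left(7648 - 21965\right) = 23523 \left(-14317\right) = -336778791$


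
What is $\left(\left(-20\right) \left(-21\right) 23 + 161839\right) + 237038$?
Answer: $408537$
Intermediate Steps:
$\left(\left(-20\right) \left(-21\right) 23 + 161839\right) + 237038 = \left(420 \cdot 23 + 161839\right) + 237038 = \left(9660 + 161839\right) + 237038 = 171499 + 237038 = 408537$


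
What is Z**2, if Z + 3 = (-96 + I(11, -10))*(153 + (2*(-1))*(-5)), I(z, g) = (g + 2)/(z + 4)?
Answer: 55728572761/225 ≈ 2.4768e+8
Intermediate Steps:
I(z, g) = (2 + g)/(4 + z)
Z = -236069/15 (Z = -3 + (-96 + (2 - 10)/(4 + 11))*(153 + (2*(-1))*(-5)) = -3 + (-96 - 8/15)*(153 - 2*(-5)) = -3 + (-96 + (1/15)*(-8))*(153 + 10) = -3 + (-96 - 8/15)*163 = -3 - 1448/15*163 = -3 - 236024/15 = -236069/15 ≈ -15738.)
Z**2 = (-236069/15)**2 = 55728572761/225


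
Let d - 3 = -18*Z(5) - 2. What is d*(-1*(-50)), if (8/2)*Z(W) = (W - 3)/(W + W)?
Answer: 5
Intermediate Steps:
Z(W) = (-3 + W)/(8*W) (Z(W) = ((W - 3)/(W + W))/4 = ((-3 + W)/((2*W)))/4 = ((-3 + W)*(1/(2*W)))/4 = ((-3 + W)/(2*W))/4 = (-3 + W)/(8*W))
d = ⅒ (d = 3 + (-9*(-3 + 5)/(4*5) - 2) = 3 + (-9*2/(4*5) - 2) = 3 + (-18*1/20 - 2) = 3 + (-9/10 - 2) = 3 - 29/10 = ⅒ ≈ 0.10000)
d*(-1*(-50)) = (-1*(-50))/10 = (⅒)*50 = 5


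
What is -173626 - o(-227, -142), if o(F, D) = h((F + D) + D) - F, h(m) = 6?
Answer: -173859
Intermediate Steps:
o(F, D) = 6 - F
-173626 - o(-227, -142) = -173626 - (6 - 1*(-227)) = -173626 - (6 + 227) = -173626 - 1*233 = -173626 - 233 = -173859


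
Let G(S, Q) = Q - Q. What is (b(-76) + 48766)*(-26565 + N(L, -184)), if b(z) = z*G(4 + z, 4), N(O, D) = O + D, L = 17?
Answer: -1303612712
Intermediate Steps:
N(O, D) = D + O
G(S, Q) = 0
b(z) = 0 (b(z) = z*0 = 0)
(b(-76) + 48766)*(-26565 + N(L, -184)) = (0 + 48766)*(-26565 + (-184 + 17)) = 48766*(-26565 - 167) = 48766*(-26732) = -1303612712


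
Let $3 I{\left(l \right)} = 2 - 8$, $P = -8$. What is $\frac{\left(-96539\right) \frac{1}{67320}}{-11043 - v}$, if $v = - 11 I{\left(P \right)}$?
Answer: $\frac{96539}{744895800} \approx 0.0001296$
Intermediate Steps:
$I{\left(l \right)} = -2$ ($I{\left(l \right)} = \frac{2 - 8}{3} = \frac{1}{3} \left(-6\right) = -2$)
$v = 22$ ($v = \left(-11\right) \left(-2\right) = 22$)
$\frac{\left(-96539\right) \frac{1}{67320}}{-11043 - v} = \frac{\left(-96539\right) \frac{1}{67320}}{-11043 - 22} = - \frac{96539}{67320 \left(-11065\right)} = \left(- \frac{96539}{67320}\right) \left(- \frac{1}{11065}\right) = \frac{96539}{744895800}$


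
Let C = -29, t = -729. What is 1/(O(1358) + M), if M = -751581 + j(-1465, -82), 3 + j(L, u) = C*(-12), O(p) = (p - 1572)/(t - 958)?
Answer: -1687/1267334918 ≈ -1.3311e-6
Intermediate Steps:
O(p) = 1572/1687 - p/1687 (O(p) = (p - 1572)/(-729 - 958) = (-1572 + p)/(-1687) = (-1572 + p)*(-1/1687) = 1572/1687 - p/1687)
j(L, u) = 345 (j(L, u) = -3 - 29*(-12) = -3 + 348 = 345)
M = -751236 (M = -751581 + 345 = -751236)
1/(O(1358) + M) = 1/((1572/1687 - 1/1687*1358) - 751236) = 1/((1572/1687 - 194/241) - 751236) = 1/(214/1687 - 751236) = 1/(-1267334918/1687) = -1687/1267334918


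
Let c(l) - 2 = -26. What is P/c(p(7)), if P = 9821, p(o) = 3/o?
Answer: -9821/24 ≈ -409.21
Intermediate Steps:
c(l) = -24 (c(l) = 2 - 26 = -24)
P/c(p(7)) = 9821/(-24) = 9821*(-1/24) = -9821/24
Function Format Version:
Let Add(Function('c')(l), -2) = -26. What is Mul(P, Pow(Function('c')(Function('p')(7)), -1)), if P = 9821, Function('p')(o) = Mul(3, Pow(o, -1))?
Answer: Rational(-9821, 24) ≈ -409.21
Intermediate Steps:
Function('c')(l) = -24 (Function('c')(l) = Add(2, -26) = -24)
Mul(P, Pow(Function('c')(Function('p')(7)), -1)) = Mul(9821, Pow(-24, -1)) = Mul(9821, Rational(-1, 24)) = Rational(-9821, 24)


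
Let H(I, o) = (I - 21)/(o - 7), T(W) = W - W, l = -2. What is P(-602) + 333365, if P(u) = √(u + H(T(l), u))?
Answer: 333365 + 23*I*√957/29 ≈ 3.3337e+5 + 24.535*I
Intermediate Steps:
T(W) = 0
H(I, o) = (-21 + I)/(-7 + o)
P(u) = √(u - 21/(-7 + u)) (P(u) = √(u + (-21 + 0)/(-7 + u)) = √(u - 21/(-7 + u)))
P(-602) + 333365 = √((-21 - 602*(-7 - 602))/(-7 - 602)) + 333365 = √((-21 - 602*(-609))/(-609)) + 333365 = √(-(-21 + 366618)/609) + 333365 = √(-1/609*366597) + 333365 = √(-17457/29) + 333365 = 23*I*√957/29 + 333365 = 333365 + 23*I*√957/29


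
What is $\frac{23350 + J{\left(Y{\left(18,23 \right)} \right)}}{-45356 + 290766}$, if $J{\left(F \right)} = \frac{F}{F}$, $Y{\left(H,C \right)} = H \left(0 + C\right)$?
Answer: $\frac{23351}{245410} \approx 0.095151$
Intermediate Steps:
$Y{\left(H,C \right)} = C H$ ($Y{\left(H,C \right)} = H C = C H$)
$J{\left(F \right)} = 1$
$\frac{23350 + J{\left(Y{\left(18,23 \right)} \right)}}{-45356 + 290766} = \frac{23350 + 1}{-45356 + 290766} = \frac{23351}{245410}$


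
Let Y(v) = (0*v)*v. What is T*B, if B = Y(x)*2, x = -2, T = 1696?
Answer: 0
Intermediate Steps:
Y(v) = 0 (Y(v) = 0*v = 0)
B = 0 (B = 0*2 = 0)
T*B = 1696*0 = 0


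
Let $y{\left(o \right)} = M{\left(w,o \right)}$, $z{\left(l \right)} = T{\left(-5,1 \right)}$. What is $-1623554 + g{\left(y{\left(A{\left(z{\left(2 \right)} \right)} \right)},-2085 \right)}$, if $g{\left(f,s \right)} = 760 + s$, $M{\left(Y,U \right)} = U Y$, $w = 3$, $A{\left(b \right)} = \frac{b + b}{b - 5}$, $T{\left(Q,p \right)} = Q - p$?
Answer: $-1624879$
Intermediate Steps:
$z{\left(l \right)} = -6$ ($z{\left(l \right)} = -5 - 1 = -6$)
$A{\left(b \right)} = \frac{2 b}{-5 + b}$
$y{\left(o \right)} = 3 o$ ($y{\left(o \right)} = o 3 = 3 o$)
$-1623554 + g{\left(y{\left(A{\left(z{\left(2 \right)} \right)} \right)},-2085 \right)} = -1623554 + \left(760 - 2085\right) = -1623554 - 1325 = -1624879$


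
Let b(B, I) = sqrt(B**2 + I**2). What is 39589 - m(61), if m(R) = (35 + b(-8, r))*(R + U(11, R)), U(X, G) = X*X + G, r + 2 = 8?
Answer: 28654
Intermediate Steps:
r = 6 (r = -2 + 8 = 6)
U(X, G) = G + X**2 (U(X, G) = X**2 + G = G + X**2)
m(R) = 5445 + 90*R (m(R) = (35 + sqrt((-8)**2 + 6**2))*(R + (R + 11**2)) = (35 + sqrt(64 + 36))*(R + (R + 121)) = (35 + sqrt(100))*(R + (121 + R)) = (35 + 10)*(121 + 2*R) = 45*(121 + 2*R) = 5445 + 90*R)
39589 - m(61) = 39589 - (5445 + 90*61) = 39589 - (5445 + 5490) = 39589 - 1*10935 = 39589 - 10935 = 28654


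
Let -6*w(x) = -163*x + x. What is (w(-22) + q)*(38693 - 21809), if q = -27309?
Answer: -471114252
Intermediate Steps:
w(x) = 27*x (w(x) = -(-163*x + x)/6 = -(-27)*x = 27*x)
(w(-22) + q)*(38693 - 21809) = (27*(-22) - 27309)*(38693 - 21809) = (-594 - 27309)*16884 = -27903*16884 = -471114252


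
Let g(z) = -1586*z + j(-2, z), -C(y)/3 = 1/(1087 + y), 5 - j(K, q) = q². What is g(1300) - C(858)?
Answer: -7297241272/1945 ≈ -3.7518e+6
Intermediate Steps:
j(K, q) = 5 - q²
C(y) = -3/(1087 + y)
g(z) = 5 - z² - 1586*z (g(z) = -1586*z + (5 - z²) = 5 - z² - 1586*z)
g(1300) - C(858) = (5 - 1*1300² - 1586*1300) - (-3)/(1087 + 858) = (5 - 1*1690000 - 2061800) - (-3)/1945 = (5 - 1690000 - 2061800) - (-3)/1945 = -3751795 - 1*(-3/1945) = -3751795 + 3/1945 = -7297241272/1945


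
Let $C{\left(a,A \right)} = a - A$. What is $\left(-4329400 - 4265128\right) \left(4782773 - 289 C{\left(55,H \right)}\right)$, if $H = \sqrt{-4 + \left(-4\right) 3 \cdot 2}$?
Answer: $-40969066443584 - 4967637184 i \sqrt{7} \approx -4.0969 \cdot 10^{13} - 1.3143 \cdot 10^{10} i$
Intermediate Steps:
$H = 2 i \sqrt{7}$ ($H = \sqrt{-4 - 24} = \sqrt{-28} = 2 i \sqrt{7} \approx 5.2915 i$)
$\left(-4329400 - 4265128\right) \left(4782773 - 289 C{\left(55,H \right)}\right) = \left(-4329400 - 4265128\right) \left(4782773 - 289 \left(55 - 2 i \sqrt{7}\right)\right) = - 8594528 \left(4782773 - 289 \left(55 - 2 i \sqrt{7}\right)\right) = - 8594528 \left(4782773 - \left(15895 - 578 i \sqrt{7}\right)\right) = - 8594528 \left(4766878 + 578 i \sqrt{7}\right) = -40969066443584 - 4967637184 i \sqrt{7}$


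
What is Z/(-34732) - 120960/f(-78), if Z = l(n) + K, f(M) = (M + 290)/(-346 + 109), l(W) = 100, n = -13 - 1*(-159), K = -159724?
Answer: 62232134058/460199 ≈ 1.3523e+5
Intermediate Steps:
n = 146 (n = -13 + 159 = 146)
f(M) = -290/237 - M/237 (f(M) = (290 + M)/(-237) = (290 + M)*(-1/237) = -290/237 - M/237)
Z = -159624 (Z = 100 - 159724 = -159624)
Z/(-34732) - 120960/f(-78) = -159624/(-34732) - 120960/(-290/237 - 1/237*(-78)) = -159624*(-1/34732) - 120960/(-290/237 + 26/79) = 39906/8683 - 120960/(-212/237) = 39906/8683 - 120960*(-237/212) = 39906/8683 + 7166880/53 = 62232134058/460199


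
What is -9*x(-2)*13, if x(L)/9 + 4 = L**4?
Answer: -12636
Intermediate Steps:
x(L) = -36 + 9*L**4
-9*x(-2)*13 = -9*(-36 + 9*(-2)**4)*13 = -9*(-36 + 9*16)*13 = -9*(-36 + 144)*13 = -9*108*13 = -972*13 = -12636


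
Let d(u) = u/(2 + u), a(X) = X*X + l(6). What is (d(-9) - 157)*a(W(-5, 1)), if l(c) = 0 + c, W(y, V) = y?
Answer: -33790/7 ≈ -4827.1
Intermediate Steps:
l(c) = c
a(X) = 6 + X² (a(X) = X*X + 6 = X² + 6 = 6 + X²)
(d(-9) - 157)*a(W(-5, 1)) = (-9/(2 - 9) - 157)*(6 + (-5)²) = (-9/(-7) - 157)*(6 + 25) = (-9*(-⅐) - 157)*31 = (9/7 - 157)*31 = -1090/7*31 = -33790/7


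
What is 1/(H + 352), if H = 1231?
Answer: 1/1583 ≈ 0.00063171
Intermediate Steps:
1/(H + 352) = 1/(1231 + 352) = 1/1583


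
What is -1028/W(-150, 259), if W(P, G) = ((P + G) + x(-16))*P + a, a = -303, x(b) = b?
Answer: 1028/14253 ≈ 0.072125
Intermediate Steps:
W(P, G) = -303 + P*(-16 + G + P) (W(P, G) = ((P + G) - 16)*P - 303 = ((G + P) - 16)*P - 303 = (-16 + G + P)*P - 303 = P*(-16 + G + P) - 303 = -303 + P*(-16 + G + P))
-1028/W(-150, 259) = -1028/(-303 + (-150)**2 - 16*(-150) + 259*(-150)) = -1028/(-303 + 22500 + 2400 - 38850) = -1028/(-14253) = -1028*(-1/14253) = 1028/14253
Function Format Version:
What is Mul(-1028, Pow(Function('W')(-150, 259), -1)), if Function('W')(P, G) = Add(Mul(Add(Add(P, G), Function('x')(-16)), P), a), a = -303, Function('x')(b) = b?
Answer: Rational(1028, 14253) ≈ 0.072125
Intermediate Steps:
Function('W')(P, G) = Add(-303, Mul(P, Add(-16, G, P))) (Function('W')(P, G) = Add(Mul(Add(Add(P, G), -16), P), -303) = Add(Mul(Add(Add(G, P), -16), P), -303) = Add(Mul(Add(-16, G, P), P), -303) = Add(Mul(P, Add(-16, G, P)), -303) = Add(-303, Mul(P, Add(-16, G, P))))
Mul(-1028, Pow(Function('W')(-150, 259), -1)) = Mul(-1028, Pow(Add(-303, Pow(-150, 2), Mul(-16, -150), Mul(259, -150)), -1)) = Mul(-1028, Pow(Add(-303, 22500, 2400, -38850), -1)) = Mul(-1028, Pow(-14253, -1)) = Mul(-1028, Rational(-1, 14253)) = Rational(1028, 14253)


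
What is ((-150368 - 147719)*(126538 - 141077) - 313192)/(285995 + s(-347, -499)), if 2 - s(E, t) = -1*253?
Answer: 4333573701/286250 ≈ 15139.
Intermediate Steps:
s(E, t) = 255 (s(E, t) = 2 - (-1)*253 = 2 - 1*(-253) = 2 + 253 = 255)
((-150368 - 147719)*(126538 - 141077) - 313192)/(285995 + s(-347, -499)) = ((-150368 - 147719)*(126538 - 141077) - 313192)/(285995 + 255) = (-298087*(-14539) - 313192)/286250 = (4333886893 - 313192)*(1/286250) = 4333573701*(1/286250) = 4333573701/286250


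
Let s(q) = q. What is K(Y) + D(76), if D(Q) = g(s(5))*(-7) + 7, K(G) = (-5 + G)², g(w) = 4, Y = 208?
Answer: 41188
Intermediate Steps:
D(Q) = -21 (D(Q) = 4*(-7) + 7 = -28 + 7 = -21)
K(Y) + D(76) = (-5 + 208)² - 21 = 203² - 21 = 41209 - 21 = 41188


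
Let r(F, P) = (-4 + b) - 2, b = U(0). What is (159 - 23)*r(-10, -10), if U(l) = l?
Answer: -816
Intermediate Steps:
b = 0
r(F, P) = -6 (r(F, P) = (-4 + 0) - 2 = -4 - 2 = -6)
(159 - 23)*r(-10, -10) = (159 - 23)*(-6) = 136*(-6) = -816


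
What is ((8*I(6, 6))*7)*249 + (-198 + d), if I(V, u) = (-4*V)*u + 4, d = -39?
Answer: -1952397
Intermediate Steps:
I(V, u) = 4 - 4*V*u (I(V, u) = -4*V*u + 4 = 4 - 4*V*u)
((8*I(6, 6))*7)*249 + (-198 + d) = ((8*(4 - 4*6*6))*7)*249 + (-198 - 39) = ((8*(4 - 144))*7)*249 - 237 = ((8*(-140))*7)*249 - 237 = -1120*7*249 - 237 = -7840*249 - 237 = -1952160 - 237 = -1952397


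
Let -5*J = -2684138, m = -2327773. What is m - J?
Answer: -14323003/5 ≈ -2.8646e+6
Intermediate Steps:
J = 2684138/5 (J = -⅕*(-2684138) = 2684138/5 ≈ 5.3683e+5)
m - J = -2327773 - 1*2684138/5 = -2327773 - 2684138/5 = -14323003/5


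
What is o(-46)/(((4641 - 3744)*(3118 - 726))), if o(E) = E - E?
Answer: 0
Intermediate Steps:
o(E) = 0
o(-46)/(((4641 - 3744)*(3118 - 726))) = 0/(((4641 - 3744)*(3118 - 726))) = 0/((897*2392)) = 0/2145624 = 0*(1/2145624) = 0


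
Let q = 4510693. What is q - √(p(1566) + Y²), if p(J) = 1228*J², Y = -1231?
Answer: 4510693 - √3013008529 ≈ 4.4558e+6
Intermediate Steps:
q - √(p(1566) + Y²) = 4510693 - √(1228*1566² + (-1231)²) = 4510693 - √(1228*2452356 + 1515361) = 4510693 - √(3011493168 + 1515361) = 4510693 - √3013008529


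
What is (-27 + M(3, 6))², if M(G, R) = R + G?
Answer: 324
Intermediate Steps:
M(G, R) = G + R
(-27 + M(3, 6))² = (-27 + (3 + 6))² = (-27 + 9)² = (-18)² = 324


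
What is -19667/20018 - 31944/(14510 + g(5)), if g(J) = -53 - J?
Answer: -230920619/72325034 ≈ -3.1928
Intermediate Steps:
-19667/20018 - 31944/(14510 + g(5)) = -19667/20018 - 31944/(14510 + (-53 - 1*5)) = -19667*1/20018 - 31944/(14510 + (-53 - 5)) = -19667/20018 - 31944/(14510 - 58) = -19667/20018 - 31944/14452 = -19667/20018 - 31944*1/14452 = -19667/20018 - 7986/3613 = -230920619/72325034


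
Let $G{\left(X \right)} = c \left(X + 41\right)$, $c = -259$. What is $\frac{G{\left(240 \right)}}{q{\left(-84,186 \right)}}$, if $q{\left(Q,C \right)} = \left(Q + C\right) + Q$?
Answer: $- \frac{72779}{18} \approx -4043.3$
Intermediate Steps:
$q{\left(Q,C \right)} = C + 2 Q$ ($q{\left(Q,C \right)} = \left(C + Q\right) + Q = C + 2 Q$)
$G{\left(X \right)} = -10619 - 259 X$ ($G{\left(X \right)} = - 259 \left(X + 41\right) = - 259 \left(41 + X\right) = -10619 - 259 X$)
$\frac{G{\left(240 \right)}}{q{\left(-84,186 \right)}} = \frac{-10619 - 62160}{186 + 2 \left(-84\right)} = \frac{-10619 - 62160}{186 - 168} = - \frac{72779}{18}$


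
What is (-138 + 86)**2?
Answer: 2704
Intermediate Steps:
(-138 + 86)**2 = (-52)**2 = 2704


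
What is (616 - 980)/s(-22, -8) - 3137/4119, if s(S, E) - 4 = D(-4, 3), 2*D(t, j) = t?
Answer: -752795/4119 ≈ -182.76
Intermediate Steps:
D(t, j) = t/2
s(S, E) = 2 (s(S, E) = 4 + (1/2)*(-4) = 4 - 2 = 2)
(616 - 980)/s(-22, -8) - 3137/4119 = (616 - 980)/2 - 3137/4119 = -364*1/2 - 3137*1/4119 = -182 - 3137/4119 = -752795/4119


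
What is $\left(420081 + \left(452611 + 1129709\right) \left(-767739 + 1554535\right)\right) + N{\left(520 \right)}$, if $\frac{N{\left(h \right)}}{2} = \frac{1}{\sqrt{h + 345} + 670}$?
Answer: $\frac{111557441369637475}{89607} - \frac{2 \sqrt{865}}{448035} \approx 1.245 \cdot 10^{12}$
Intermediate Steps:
$N{\left(h \right)} = \frac{2}{670 + \sqrt{345 + h}}$ ($N{\left(h \right)} = \frac{2}{\sqrt{h + 345} + 670} = \frac{2}{\sqrt{345 + h} + 670} = \frac{2}{670 + \sqrt{345 + h}}$)
$\left(420081 + \left(452611 + 1129709\right) \left(-767739 + 1554535\right)\right) + N{\left(520 \right)} = \left(420081 + \left(452611 + 1129709\right) \left(-767739 + 1554535\right)\right) + \frac{2}{670 + \sqrt{345 + 520}} = \left(420081 + 1582320 \cdot 786796\right) + \frac{2}{670 + \sqrt{865}} = \left(420081 + 1244963046720\right) + \frac{2}{670 + \sqrt{865}} = 1244963466801 + \frac{2}{670 + \sqrt{865}}$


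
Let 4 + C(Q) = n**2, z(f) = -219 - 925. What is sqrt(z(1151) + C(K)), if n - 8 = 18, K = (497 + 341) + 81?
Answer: 2*I*sqrt(118) ≈ 21.726*I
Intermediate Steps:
z(f) = -1144
K = 919 (K = 838 + 81 = 919)
n = 26 (n = 8 + 18 = 26)
C(Q) = 672 (C(Q) = -4 + 26**2 = -4 + 676 = 672)
sqrt(z(1151) + C(K)) = sqrt(-1144 + 672) = sqrt(-472) = 2*I*sqrt(118)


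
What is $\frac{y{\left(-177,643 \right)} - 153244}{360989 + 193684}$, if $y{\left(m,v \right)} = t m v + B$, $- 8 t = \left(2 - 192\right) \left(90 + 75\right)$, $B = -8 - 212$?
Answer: $- \frac{1784601281}{2218692} \approx -804.35$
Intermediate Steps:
$B = -220$ ($B = -8 - 212 = -220$)
$t = \frac{15675}{4}$ ($t = - \frac{\left(2 - 192\right) \left(90 + 75\right)}{8} = - \frac{\left(-190\right) 165}{8} = \left(- \frac{1}{8}\right) \left(-31350\right) = \frac{15675}{4} \approx 3918.8$)
$y{\left(m,v \right)} = -220 + \frac{15675 m v}{4}$ ($y{\left(m,v \right)} = \frac{15675 m}{4} v - 220 = \frac{15675 m v}{4} - 220 = -220 + \frac{15675 m v}{4}$)
$\frac{y{\left(-177,643 \right)} - 153244}{360989 + 193684} = \frac{\left(-220 + \frac{15675}{4} \left(-177\right) 643\right) - 153244}{360989 + 193684} = \frac{\left(-220 - \frac{1783987425}{4}\right) - 153244}{554673} = \left(- \frac{1783988305}{4} - 153244\right) \frac{1}{554673} = \left(- \frac{1784601281}{4}\right) \frac{1}{554673} = - \frac{1784601281}{2218692}$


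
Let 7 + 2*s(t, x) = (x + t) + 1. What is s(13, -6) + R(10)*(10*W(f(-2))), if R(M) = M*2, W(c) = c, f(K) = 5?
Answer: 2001/2 ≈ 1000.5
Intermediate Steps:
s(t, x) = -3 + t/2 + x/2 (s(t, x) = -7/2 + ((x + t) + 1)/2 = -7/2 + ((t + x) + 1)/2 = -7/2 + (1 + t + x)/2 = -7/2 + (1/2 + t/2 + x/2) = -3 + t/2 + x/2)
R(M) = 2*M
s(13, -6) + R(10)*(10*W(f(-2))) = (-3 + (1/2)*13 + (1/2)*(-6)) + (2*10)*(10*5) = (-3 + 13/2 - 3) + 20*50 = 1/2 + 1000 = 2001/2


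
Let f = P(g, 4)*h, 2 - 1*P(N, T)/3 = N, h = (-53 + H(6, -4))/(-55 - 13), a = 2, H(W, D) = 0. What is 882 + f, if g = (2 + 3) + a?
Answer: 59181/68 ≈ 870.31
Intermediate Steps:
h = 53/68 (h = (-53 + 0)/(-55 - 13) = -53/(-68) = -53*(-1/68) = 53/68 ≈ 0.77941)
g = 7 (g = (2 + 3) + 2 = 5 + 2 = 7)
P(N, T) = 6 - 3*N
f = -795/68 (f = (6 - 3*7)*(53/68) = (6 - 21)*(53/68) = -15*53/68 = -795/68 ≈ -11.691)
882 + f = 882 - 795/68 = 59181/68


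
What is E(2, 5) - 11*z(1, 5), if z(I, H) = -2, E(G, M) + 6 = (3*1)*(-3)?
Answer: 7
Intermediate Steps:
E(G, M) = -15 (E(G, M) = -6 + (3*1)*(-3) = -6 + 3*(-3) = -6 - 9 = -15)
E(2, 5) - 11*z(1, 5) = -15 - 11*(-2) = -15 + 22 = 7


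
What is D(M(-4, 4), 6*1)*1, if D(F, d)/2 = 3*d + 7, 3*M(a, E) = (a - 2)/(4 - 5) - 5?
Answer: 50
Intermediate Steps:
M(a, E) = -1 - a/3 (M(a, E) = ((a - 2)/(4 - 5) - 5)/3 = ((-2 + a)/(-1) - 5)/3 = ((-2 + a)*(-1) - 5)/3 = ((2 - a) - 5)/3 = (-3 - a)/3 = -1 - a/3)
D(F, d) = 14 + 6*d (D(F, d) = 2*(3*d + 7) = 2*(7 + 3*d) = 14 + 6*d)
D(M(-4, 4), 6*1)*1 = (14 + 6*(6*1))*1 = (14 + 6*6)*1 = (14 + 36)*1 = 50*1 = 50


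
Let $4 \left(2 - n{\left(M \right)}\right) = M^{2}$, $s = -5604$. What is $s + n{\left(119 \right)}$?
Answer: $- \frac{36569}{4} \approx -9142.3$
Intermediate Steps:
$n{\left(M \right)} = 2 - \frac{M^{2}}{4}$
$s + n{\left(119 \right)} = -5604 + \left(2 - \frac{119^{2}}{4}\right) = -5604 + \left(2 - \frac{14161}{4}\right) = -5604 - \frac{14153}{4} = - \frac{36569}{4}$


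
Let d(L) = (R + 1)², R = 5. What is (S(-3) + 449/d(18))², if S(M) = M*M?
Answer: 597529/1296 ≈ 461.06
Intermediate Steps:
d(L) = 36 (d(L) = (5 + 1)² = 6² = 36)
S(M) = M²
(S(-3) + 449/d(18))² = ((-3)² + 449/36)² = (9 + 449*(1/36))² = (9 + 449/36)² = (773/36)² = 597529/1296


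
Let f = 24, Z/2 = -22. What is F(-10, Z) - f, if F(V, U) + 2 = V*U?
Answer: 414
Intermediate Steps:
Z = -44 (Z = 2*(-22) = -44)
F(V, U) = -2 + U*V (F(V, U) = -2 + V*U = -2 + U*V)
F(-10, Z) - f = (-2 - 44*(-10)) - 1*24 = (-2 + 440) - 24 = 438 - 24 = 414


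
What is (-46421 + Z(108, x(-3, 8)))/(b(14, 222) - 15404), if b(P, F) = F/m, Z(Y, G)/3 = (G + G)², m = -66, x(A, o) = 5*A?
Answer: 480931/169481 ≈ 2.8377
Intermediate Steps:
Z(Y, G) = 12*G² (Z(Y, G) = 3*(G + G)² = 3*(2*G)² = 3*(4*G²) = 12*G²)
b(P, F) = -F/66 (b(P, F) = F/(-66) = F*(-1/66) = -F/66)
(-46421 + Z(108, x(-3, 8)))/(b(14, 222) - 15404) = (-46421 + 12*(5*(-3))²)/(-1/66*222 - 15404) = (-46421 + 12*(-15)²)/(-37/11 - 15404) = (-46421 + 12*225)/(-169481/11) = (-46421 + 2700)*(-11/169481) = -43721*(-11/169481) = 480931/169481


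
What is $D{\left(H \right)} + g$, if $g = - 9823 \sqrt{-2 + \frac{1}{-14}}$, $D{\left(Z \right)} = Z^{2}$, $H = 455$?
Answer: $207025 - \frac{9823 i \sqrt{406}}{14} \approx 2.0703 \cdot 10^{5} - 14138.0 i$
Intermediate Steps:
$g = - \frac{9823 i \sqrt{406}}{14}$ ($g = - 9823 \sqrt{-2 - \frac{1}{14}} = - 9823 \sqrt{- \frac{29}{14}} = - 9823 \frac{i \sqrt{406}}{14} = - \frac{9823 i \sqrt{406}}{14} \approx - 14138.0 i$)
$D{\left(H \right)} + g = 455^{2} - \frac{9823 i \sqrt{406}}{14} = 207025 - \frac{9823 i \sqrt{406}}{14}$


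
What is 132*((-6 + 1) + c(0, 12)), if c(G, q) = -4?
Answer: -1188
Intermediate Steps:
132*((-6 + 1) + c(0, 12)) = 132*((-6 + 1) - 4) = 132*(-5 - 4) = 132*(-9) = -1188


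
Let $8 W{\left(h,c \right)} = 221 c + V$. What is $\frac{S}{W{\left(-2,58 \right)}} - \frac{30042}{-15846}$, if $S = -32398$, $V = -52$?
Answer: $- \frac{310292791}{16857503} \approx -18.407$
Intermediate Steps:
$W{\left(h,c \right)} = - \frac{13}{2} + \frac{221 c}{8}$ ($W{\left(h,c \right)} = \frac{221 c - 52}{8} = \frac{-52 + 221 c}{8} = - \frac{13}{2} + \frac{221 c}{8}$)
$\frac{S}{W{\left(-2,58 \right)}} - \frac{30042}{-15846} = - \frac{32398}{- \frac{13}{2} + \frac{221}{8} \cdot 58} - \frac{30042}{-15846} = - \frac{32398}{- \frac{13}{2} + \frac{6409}{4}} - - \frac{5007}{2641} = - \frac{32398}{\frac{6383}{4}} + \frac{5007}{2641} = \left(-32398\right) \frac{4}{6383} + \frac{5007}{2641} = - \frac{129592}{6383} + \frac{5007}{2641} = - \frac{310292791}{16857503}$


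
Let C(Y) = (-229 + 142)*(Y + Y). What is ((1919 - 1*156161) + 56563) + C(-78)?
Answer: -84107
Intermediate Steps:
C(Y) = -174*Y
((1919 - 1*156161) + 56563) + C(-78) = ((1919 - 1*156161) + 56563) - 174*(-78) = ((1919 - 156161) + 56563) + 13572 = (-154242 + 56563) + 13572 = -97679 + 13572 = -84107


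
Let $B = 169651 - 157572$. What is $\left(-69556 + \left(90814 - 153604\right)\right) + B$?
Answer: $-120267$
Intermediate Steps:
$B = 12079$ ($B = 169651 - 157572 = 12079$)
$\left(-69556 + \left(90814 - 153604\right)\right) + B = \left(-69556 + \left(90814 - 153604\right)\right) + 12079 = \left(-69556 - 62790\right) + 12079 = -132346 + 12079 = -120267$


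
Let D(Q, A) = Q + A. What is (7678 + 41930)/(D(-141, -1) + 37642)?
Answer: 4134/3125 ≈ 1.3229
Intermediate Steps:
D(Q, A) = A + Q
(7678 + 41930)/(D(-141, -1) + 37642) = (7678 + 41930)/((-1 - 141) + 37642) = 49608/(-142 + 37642) = 49608/37500 = 49608*(1/37500) = 4134/3125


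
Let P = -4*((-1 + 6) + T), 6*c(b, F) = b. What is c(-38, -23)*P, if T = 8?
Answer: 988/3 ≈ 329.33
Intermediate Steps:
c(b, F) = b/6
P = -52 (P = -4*((-1 + 6) + 8) = -4*(5 + 8) = -4*13 = -52)
c(-38, -23)*P = ((⅙)*(-38))*(-52) = -19/3*(-52) = 988/3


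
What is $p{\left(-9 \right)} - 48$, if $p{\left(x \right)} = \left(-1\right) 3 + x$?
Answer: $-60$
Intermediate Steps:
$p{\left(x \right)} = -3 + x$
$p{\left(-9 \right)} - 48 = \left(-3 - 9\right) - 48 = -12 - 48 = -60$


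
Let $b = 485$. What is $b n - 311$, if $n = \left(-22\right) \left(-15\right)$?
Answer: $159739$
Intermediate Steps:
$n = 330$
$b n - 311 = 485 \cdot 330 - 311 = 160050 - 311 = 159739$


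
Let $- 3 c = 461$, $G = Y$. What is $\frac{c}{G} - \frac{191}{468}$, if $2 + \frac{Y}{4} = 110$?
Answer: $- \frac{12869}{16848} \approx -0.76383$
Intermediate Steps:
$Y = 432$ ($Y = -8 + 4 \cdot 110 = -8 + 440 = 432$)
$G = 432$
$c = - \frac{461}{3}$ ($c = \left(- \frac{1}{3}\right) 461 = - \frac{461}{3} \approx -153.67$)
$\frac{c}{G} - \frac{191}{468} = - \frac{461}{3 \cdot 432} - \frac{191}{468} = \left(- \frac{461}{3}\right) \frac{1}{432} - \frac{191}{468} = - \frac{461}{1296} - \frac{191}{468} = - \frac{12869}{16848}$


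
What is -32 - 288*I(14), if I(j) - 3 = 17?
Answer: -5792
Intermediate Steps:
I(j) = 20 (I(j) = 3 + 17 = 20)
-32 - 288*I(14) = -32 - 288*20 = -32 - 5760 = -5792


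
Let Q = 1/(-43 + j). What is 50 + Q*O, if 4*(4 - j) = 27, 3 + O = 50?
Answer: 8962/183 ≈ 48.973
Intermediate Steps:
O = 47 (O = -3 + 50 = 47)
j = -11/4 (j = 4 - ¼*27 = 4 - 27/4 = -11/4 ≈ -2.7500)
Q = -4/183 (Q = 1/(-43 - 11/4) = 1/(-183/4) = -4/183 ≈ -0.021858)
50 + Q*O = 50 - 4/183*47 = 50 - 188/183 = 8962/183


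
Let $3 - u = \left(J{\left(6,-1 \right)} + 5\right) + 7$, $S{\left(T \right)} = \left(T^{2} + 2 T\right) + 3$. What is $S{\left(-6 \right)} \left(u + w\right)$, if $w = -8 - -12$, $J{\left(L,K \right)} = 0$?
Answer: $-135$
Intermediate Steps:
$S{\left(T \right)} = 3 + T^{2} + 2 T$
$u = -9$ ($u = 3 - \left(\left(0 + 5\right) + 7\right) = 3 - \left(5 + 7\right) = 3 - 12 = -9$)
$w = 4$ ($w = -8 + 12 = 4$)
$S{\left(-6 \right)} \left(u + w\right) = \left(3 + \left(-6\right)^{2} + 2 \left(-6\right)\right) \left(-9 + 4\right) = \left(3 + 36 - 12\right) \left(-5\right) = 27 \left(-5\right) = -135$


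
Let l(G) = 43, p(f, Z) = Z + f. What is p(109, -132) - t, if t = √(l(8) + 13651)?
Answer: -23 - √13694 ≈ -140.02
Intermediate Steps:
t = √13694 (t = √(43 + 13651) = √13694 ≈ 117.02)
p(109, -132) - t = (-132 + 109) - √13694 = -23 - √13694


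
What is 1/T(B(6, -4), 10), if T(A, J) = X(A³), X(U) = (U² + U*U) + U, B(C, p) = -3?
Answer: 1/1431 ≈ 0.00069881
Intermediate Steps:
X(U) = U + 2*U² (X(U) = (U² + U²) + U = 2*U² + U = U + 2*U²)
T(A, J) = A³*(1 + 2*A³)
1/T(B(6, -4), 10) = 1/((-3)³ + 2*(-3)⁶) = 1/(-27 + 2*729) = 1/(-27 + 1458) = 1/1431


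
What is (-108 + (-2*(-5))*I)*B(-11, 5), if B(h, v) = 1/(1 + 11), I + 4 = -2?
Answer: -14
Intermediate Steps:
I = -6 (I = -4 - 2 = -6)
B(h, v) = 1/12
(-108 + (-2*(-5))*I)*B(-11, 5) = (-108 - 2*(-5)*(-6))*(1/12) = (-108 + 10*(-6))*(1/12) = (-108 - 60)*(1/12) = -168*1/12 = -14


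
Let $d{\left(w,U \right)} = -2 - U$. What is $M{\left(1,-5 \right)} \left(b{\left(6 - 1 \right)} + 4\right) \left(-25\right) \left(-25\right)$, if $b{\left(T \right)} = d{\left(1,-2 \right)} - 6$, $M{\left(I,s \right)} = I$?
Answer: $-1250$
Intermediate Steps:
$b{\left(T \right)} = -6$ ($b{\left(T \right)} = \left(-2 - -2\right) - 6 = \left(-2 + 2\right) - 6 = 0 - 6 = -6$)
$M{\left(1,-5 \right)} \left(b{\left(6 - 1 \right)} + 4\right) \left(-25\right) \left(-25\right) = 1 \left(-6 + 4\right) \left(-25\right) \left(-25\right) = 1 \left(-2\right) \left(-25\right) \left(-25\right) = \left(-2\right) \left(-25\right) \left(-25\right) = 50 \left(-25\right) = -1250$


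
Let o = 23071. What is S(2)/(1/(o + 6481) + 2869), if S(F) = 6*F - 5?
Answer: 206864/84784689 ≈ 0.0024399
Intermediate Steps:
S(F) = -5 + 6*F
S(2)/(1/(o + 6481) + 2869) = (-5 + 6*2)/(1/(23071 + 6481) + 2869) = (-5 + 12)/(1/29552 + 2869) = 7/(1/29552 + 2869) = 7/(84784689/29552) = (29552/84784689)*7 = 206864/84784689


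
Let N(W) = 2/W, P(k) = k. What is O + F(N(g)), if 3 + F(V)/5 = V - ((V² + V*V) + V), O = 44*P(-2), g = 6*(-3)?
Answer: -8353/81 ≈ -103.12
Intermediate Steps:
g = -18
O = -88 (O = 44*(-2) = -88)
F(V) = -15 - 10*V² (F(V) = -15 + 5*(V - ((V² + V*V) + V)) = -15 + 5*(V - ((V² + V²) + V)) = -15 + 5*(V - (2*V² + V)) = -15 + 5*(V - (V + 2*V²)) = -15 + 5*(V + (-V - 2*V²)) = -15 + 5*(-2*V²) = -15 - 10*V²)
O + F(N(g)) = -88 + (-15 - 10*(2/(-18))²) = -88 + (-15 - 10*(2*(-1/18))²) = -88 + (-15 - 10*(-⅑)²) = -88 + (-15 - 10*1/81) = -88 + (-15 - 10/81) = -88 - 1225/81 = -8353/81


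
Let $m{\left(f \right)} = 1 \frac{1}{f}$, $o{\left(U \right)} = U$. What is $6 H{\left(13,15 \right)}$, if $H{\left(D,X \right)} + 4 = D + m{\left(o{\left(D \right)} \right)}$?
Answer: $\frac{708}{13} \approx 54.462$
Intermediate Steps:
$m{\left(f \right)} = \frac{1}{f}$
$H{\left(D,X \right)} = -4 + D + \frac{1}{D}$ ($H{\left(D,X \right)} = -4 + \left(D + \frac{1}{D}\right) = -4 + D + \frac{1}{D}$)
$6 H{\left(13,15 \right)} = 6 \left(-4 + 13 + \frac{1}{13}\right) = 6 \cdot \frac{118}{13} = \frac{708}{13}$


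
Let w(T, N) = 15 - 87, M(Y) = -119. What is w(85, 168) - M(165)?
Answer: 47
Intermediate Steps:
w(T, N) = -72
w(85, 168) - M(165) = -72 - 1*(-119) = -72 + 119 = 47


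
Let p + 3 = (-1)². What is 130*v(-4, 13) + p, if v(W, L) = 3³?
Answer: 3508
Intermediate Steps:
p = -2 (p = -3 + (-1)² = -3 + 1 = -2)
v(W, L) = 27
130*v(-4, 13) + p = 130*27 - 2 = 3510 - 2 = 3508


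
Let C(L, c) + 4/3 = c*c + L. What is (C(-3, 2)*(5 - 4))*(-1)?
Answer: 1/3 ≈ 0.33333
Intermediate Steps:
C(L, c) = -4/3 + L + c**2 (C(L, c) = -4/3 + (c*c + L) = -4/3 + (c**2 + L) = -4/3 + (L + c**2) = -4/3 + L + c**2)
(C(-3, 2)*(5 - 4))*(-1) = ((-4/3 - 3 + 2**2)*(5 - 4))*(-1) = ((-4/3 - 3 + 4)*1)*(-1) = -1/3*1*(-1) = -1/3*(-1) = 1/3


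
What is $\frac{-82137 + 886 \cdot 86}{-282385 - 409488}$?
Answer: $\frac{457}{53221} \approx 0.0085868$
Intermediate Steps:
$\frac{-82137 + 886 \cdot 86}{-282385 - 409488} = \frac{-82137 + 76196}{-691873} = \left(-5941\right) \left(- \frac{1}{691873}\right) = \frac{457}{53221}$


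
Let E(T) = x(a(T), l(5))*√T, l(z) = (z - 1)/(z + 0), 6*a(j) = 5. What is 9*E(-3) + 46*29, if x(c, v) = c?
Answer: 1334 + 15*I*√3/2 ≈ 1334.0 + 12.99*I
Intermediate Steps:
a(j) = ⅚ (a(j) = (⅙)*5 = ⅚)
l(z) = (-1 + z)/z
E(T) = 5*√T/6
9*E(-3) + 46*29 = 9*(5*√(-3)/6) + 46*29 = 9*(5*(I*√3)/6) + 1334 = 9*(5*I*√3/6) + 1334 = 15*I*√3/2 + 1334 = 1334 + 15*I*√3/2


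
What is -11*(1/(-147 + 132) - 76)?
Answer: 12551/15 ≈ 836.73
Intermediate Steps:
-11*(1/(-147 + 132) - 76) = -11*(1/(-15) - 76) = -11*(-1/15 - 76) = -11*(-1141/15) = 12551/15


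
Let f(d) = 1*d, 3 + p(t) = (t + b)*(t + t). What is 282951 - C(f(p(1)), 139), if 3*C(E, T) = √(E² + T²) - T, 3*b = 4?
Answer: 848992/3 - √173914/9 ≈ 2.8295e+5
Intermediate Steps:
b = 4/3 (b = (⅓)*4 = 4/3 ≈ 1.3333)
p(t) = -3 + 2*t*(4/3 + t) (p(t) = -3 + (t + 4/3)*(t + t) = -3 + (4/3 + t)*(2*t) = -3 + 2*t*(4/3 + t))
f(d) = d
C(E, T) = -T/3 + √(E² + T²)/3 (C(E, T) = (√(E² + T²) - T)/3 = -T/3 + √(E² + T²)/3)
282951 - C(f(p(1)), 139) = 282951 - (-⅓*139 + √((-3 + 2*1² + (8/3)*1)² + 139²)/3) = 282951 - (-139/3 + √((-3 + 2*1 + 8/3)² + 19321)/3) = 282951 - (-139/3 + √((-3 + 2 + 8/3)² + 19321)/3) = 282951 - (-139/3 + √((5/3)² + 19321)/3) = 282951 - (-139/3 + √(25/9 + 19321)/3) = 282951 - (-139/3 + √(173914/9)/3) = 282951 - (-139/3 + (√173914/3)/3) = 282951 - (-139/3 + √173914/9) = 282951 + (139/3 - √173914/9) = 848992/3 - √173914/9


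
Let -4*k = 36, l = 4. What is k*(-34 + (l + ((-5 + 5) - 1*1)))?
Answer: 279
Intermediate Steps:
k = -9 (k = -¼*36 = -9)
k*(-34 + (l + ((-5 + 5) - 1*1))) = -9*(-34 + (4 + ((-5 + 5) - 1*1))) = -9*(-34 + (4 + (0 - 1))) = -9*(-34 + (4 - 1)) = -9*(-34 + 3) = -9*(-31) = 279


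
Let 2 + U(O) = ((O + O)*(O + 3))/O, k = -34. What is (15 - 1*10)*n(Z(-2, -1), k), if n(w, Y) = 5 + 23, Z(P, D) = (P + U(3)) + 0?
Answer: 140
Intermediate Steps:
U(O) = 4 + 2*O (U(O) = -2 + ((O + O)*(O + 3))/O = -2 + ((2*O)*(3 + O))/O = -2 + (2*O*(3 + O))/O = -2 + (6 + 2*O) = 4 + 2*O)
Z(P, D) = 10 + P (Z(P, D) = (P + (4 + 2*3)) + 0 = (P + (4 + 6)) + 0 = (P + 10) + 0 = (10 + P) + 0 = 10 + P)
n(w, Y) = 28
(15 - 1*10)*n(Z(-2, -1), k) = (15 - 1*10)*28 = (15 - 10)*28 = 5*28 = 140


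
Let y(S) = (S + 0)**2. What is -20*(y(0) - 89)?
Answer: 1780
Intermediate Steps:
y(S) = S**2
-20*(y(0) - 89) = -20*(0**2 - 89) = -20*(0 - 89) = -20*(-89) = 1780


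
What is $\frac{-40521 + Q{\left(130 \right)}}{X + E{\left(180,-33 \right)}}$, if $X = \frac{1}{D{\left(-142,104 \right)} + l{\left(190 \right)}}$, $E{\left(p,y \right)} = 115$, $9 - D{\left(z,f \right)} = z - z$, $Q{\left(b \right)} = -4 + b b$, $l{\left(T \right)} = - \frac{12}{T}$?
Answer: $- \frac{4011525}{19546} \approx -205.24$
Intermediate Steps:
$Q{\left(b \right)} = -4 + b^{2}$
$D{\left(z,f \right)} = 9$ ($D{\left(z,f \right)} = 9 - \left(z - z\right) = 9 - 0 = 9 + 0 = 9$)
$X = \frac{95}{849}$ ($X = \frac{1}{9 - \frac{12}{190}} = \frac{1}{9 - \frac{6}{95}} = \frac{1}{\frac{849}{95}} = \frac{95}{849} \approx 0.1119$)
$\frac{-40521 + Q{\left(130 \right)}}{X + E{\left(180,-33 \right)}} = \frac{-40521 - \left(4 - 130^{2}\right)}{\frac{95}{849} + 115} = \frac{-40521 + \left(-4 + 16900\right)}{\frac{97730}{849}} = \left(-40521 + 16896\right) \frac{849}{97730} = \left(-23625\right) \frac{849}{97730} = - \frac{4011525}{19546}$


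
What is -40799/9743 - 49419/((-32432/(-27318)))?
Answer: -6577324177487/157992488 ≈ -41631.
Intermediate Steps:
-40799/9743 - 49419/((-32432/(-27318))) = -40799*1/9743 - 49419/((-32432*(-1/27318))) = -40799/9743 - 49419/16216/13659 = -40799/9743 - 49419*13659/16216 = -40799/9743 - 675014121/16216 = -6577324177487/157992488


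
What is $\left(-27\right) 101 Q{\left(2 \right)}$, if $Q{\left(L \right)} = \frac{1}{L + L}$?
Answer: $- \frac{2727}{4} \approx -681.75$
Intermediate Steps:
$Q{\left(L \right)} = \frac{1}{2 L}$
$\left(-27\right) 101 Q{\left(2 \right)} = \left(-27\right) 101 \frac{1}{2 \cdot 2} = - 2727 \cdot \frac{1}{2} \cdot \frac{1}{2} = \left(-2727\right) \frac{1}{4} = - \frac{2727}{4}$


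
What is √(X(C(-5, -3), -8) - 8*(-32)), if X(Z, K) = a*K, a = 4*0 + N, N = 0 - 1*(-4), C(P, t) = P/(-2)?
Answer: 4*√14 ≈ 14.967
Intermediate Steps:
C(P, t) = -P/2 (C(P, t) = P*(-½) = -P/2)
N = 4 (N = 0 + 4 = 4)
a = 4 (a = 4*0 + 4 = 0 + 4 = 4)
X(Z, K) = 4*K
√(X(C(-5, -3), -8) - 8*(-32)) = √(4*(-8) - 8*(-32)) = √(-32 + 256) = √224 = 4*√14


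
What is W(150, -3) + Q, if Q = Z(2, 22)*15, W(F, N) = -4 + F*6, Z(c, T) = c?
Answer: 926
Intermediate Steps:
W(F, N) = -4 + 6*F
Q = 30 (Q = 2*15 = 30)
W(150, -3) + Q = (-4 + 6*150) + 30 = (-4 + 900) + 30 = 896 + 30 = 926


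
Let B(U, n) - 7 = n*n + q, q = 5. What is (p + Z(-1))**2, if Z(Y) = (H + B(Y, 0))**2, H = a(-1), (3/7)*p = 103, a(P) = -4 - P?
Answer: 929296/9 ≈ 1.0326e+5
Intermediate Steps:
B(U, n) = 12 + n**2 (B(U, n) = 7 + (n*n + 5) = 7 + (n**2 + 5) = 7 + (5 + n**2) = 12 + n**2)
p = 721/3 (p = (7/3)*103 = 721/3 ≈ 240.33)
H = -3 (H = -4 - 1*(-1) = -4 + 1 = -3)
Z(Y) = 81 (Z(Y) = (-3 + (12 + 0**2))**2 = (-3 + (12 + 0))**2 = (-3 + 12)**2 = 9**2 = 81)
(p + Z(-1))**2 = (721/3 + 81)**2 = (964/3)**2 = 929296/9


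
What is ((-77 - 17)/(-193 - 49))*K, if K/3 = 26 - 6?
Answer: 2820/121 ≈ 23.306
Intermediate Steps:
K = 60 (K = 3*(26 - 6) = 3*20 = 60)
((-77 - 17)/(-193 - 49))*K = ((-77 - 17)/(-193 - 49))*60 = -94/(-242)*60 = -94*(-1/242)*60 = (47/121)*60 = 2820/121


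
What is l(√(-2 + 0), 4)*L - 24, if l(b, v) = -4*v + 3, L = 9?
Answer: -141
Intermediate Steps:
l(b, v) = 3 - 4*v
l(√(-2 + 0), 4)*L - 24 = (3 - 4*4)*9 - 24 = (3 - 16)*9 - 24 = -13*9 - 24 = -117 - 24 = -141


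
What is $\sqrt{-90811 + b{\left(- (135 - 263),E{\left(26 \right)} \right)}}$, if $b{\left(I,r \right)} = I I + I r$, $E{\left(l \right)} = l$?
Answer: $7 i \sqrt{1451} \approx 266.64 i$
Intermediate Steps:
$b{\left(I,r \right)} = I^{2} + I r$
$\sqrt{-90811 + b{\left(- (135 - 263),E{\left(26 \right)} \right)}} = \sqrt{-90811 + - (135 - 263) \left(- (135 - 263) + 26\right)} = \sqrt{-90811 + \left(-1\right) \left(-128\right) \left(\left(-1\right) \left(-128\right) + 26\right)} = \sqrt{-90811 + 128 \left(128 + 26\right)} = \sqrt{-90811 + 128 \cdot 154} = \sqrt{-90811 + 19712} = \sqrt{-71099} = 7 i \sqrt{1451}$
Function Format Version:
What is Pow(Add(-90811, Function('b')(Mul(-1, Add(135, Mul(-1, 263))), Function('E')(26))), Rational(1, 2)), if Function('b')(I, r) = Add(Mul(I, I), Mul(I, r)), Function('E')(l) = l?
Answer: Mul(7, I, Pow(1451, Rational(1, 2))) ≈ Mul(266.64, I)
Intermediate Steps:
Function('b')(I, r) = Add(Pow(I, 2), Mul(I, r))
Pow(Add(-90811, Function('b')(Mul(-1, Add(135, Mul(-1, 263))), Function('E')(26))), Rational(1, 2)) = Pow(Add(-90811, Mul(Mul(-1, Add(135, Mul(-1, 263))), Add(Mul(-1, Add(135, Mul(-1, 263))), 26))), Rational(1, 2)) = Pow(Add(-90811, Mul(Mul(-1, Add(135, -263)), Add(Mul(-1, Add(135, -263)), 26))), Rational(1, 2)) = Pow(Add(-90811, Mul(Mul(-1, -128), Add(Mul(-1, -128), 26))), Rational(1, 2)) = Pow(Add(-90811, Mul(128, Add(128, 26))), Rational(1, 2)) = Pow(Add(-90811, Mul(128, 154)), Rational(1, 2)) = Pow(Add(-90811, 19712), Rational(1, 2)) = Pow(-71099, Rational(1, 2)) = Mul(7, I, Pow(1451, Rational(1, 2)))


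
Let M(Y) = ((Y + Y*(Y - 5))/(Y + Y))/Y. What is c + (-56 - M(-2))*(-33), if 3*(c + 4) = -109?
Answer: 11143/6 ≈ 1857.2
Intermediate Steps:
c = -121/3 (c = -4 + (⅓)*(-109) = -4 - 109/3 = -121/3 ≈ -40.333)
M(Y) = (Y + Y*(-5 + Y))/(2*Y²) (M(Y) = ((Y + Y*(-5 + Y))/((2*Y)))/Y = ((Y + Y*(-5 + Y))*(1/(2*Y)))/Y = ((Y + Y*(-5 + Y))/(2*Y))/Y = (Y + Y*(-5 + Y))/(2*Y²))
c + (-56 - M(-2))*(-33) = -121/3 + (-56 - (-4 - 2)/(2*(-2)))*(-33) = -121/3 + (-56 - (-1)*(-6)/(2*2))*(-33) = -121/3 + (-56 - 1*3/2)*(-33) = -121/3 + (-56 - 3/2)*(-33) = -121/3 - 115/2*(-33) = -121/3 + 3795/2 = 11143/6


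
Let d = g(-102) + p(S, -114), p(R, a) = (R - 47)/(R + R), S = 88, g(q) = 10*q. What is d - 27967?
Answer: -5101671/176 ≈ -28987.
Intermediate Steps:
p(R, a) = (-47 + R)/(2*R) (p(R, a) = (-47 + R)/((2*R)) = (-47 + R)*(1/(2*R)) = (-47 + R)/(2*R))
d = -179479/176 (d = 10*(-102) + (1/2)*(-47 + 88)/88 = -1020 + (1/2)*(1/88)*41 = -1020 + 41/176 = -179479/176 ≈ -1019.8)
d - 27967 = -179479/176 - 27967 = -5101671/176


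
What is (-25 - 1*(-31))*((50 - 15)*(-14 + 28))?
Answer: 2940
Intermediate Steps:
(-25 - 1*(-31))*((50 - 15)*(-14 + 28)) = (-25 + 31)*(35*14) = 6*490 = 2940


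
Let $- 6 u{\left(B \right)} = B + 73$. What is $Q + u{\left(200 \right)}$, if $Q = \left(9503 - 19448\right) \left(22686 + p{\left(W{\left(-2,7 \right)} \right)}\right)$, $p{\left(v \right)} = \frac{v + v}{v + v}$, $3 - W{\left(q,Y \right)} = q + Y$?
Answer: $- \frac{451244521}{2} \approx -2.2562 \cdot 10^{8}$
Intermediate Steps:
$W{\left(q,Y \right)} = 3 - Y - q$ ($W{\left(q,Y \right)} = 3 - \left(q + Y\right) = 3 - \left(Y + q\right) = 3 - Y - q$)
$u{\left(B \right)} = - \frac{73}{6} - \frac{B}{6}$ ($u{\left(B \right)} = - \frac{B + 73}{6} = - \frac{73 + B}{6} = - \frac{73}{6} - \frac{B}{6}$)
$p{\left(v \right)} = 1$ ($p{\left(v \right)} = \frac{2 v}{2 v} = 2 v \frac{1}{2 v} = 1$)
$Q = -225622215$ ($Q = \left(9503 - 19448\right) \left(22686 + 1\right) = \left(-9945\right) 22687 = -225622215$)
$Q + u{\left(200 \right)} = -225622215 - \frac{91}{2} = - \frac{451244521}{2}$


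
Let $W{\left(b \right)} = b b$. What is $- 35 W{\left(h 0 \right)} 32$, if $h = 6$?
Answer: $0$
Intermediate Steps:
$W{\left(b \right)} = b^{2}$
$- 35 W{\left(h 0 \right)} 32 = - 35 \left(6 \cdot 0\right)^{2} \cdot 32 = - 35 \cdot 0^{2} \cdot 32 = \left(-35\right) 0 \cdot 32 = 0 \cdot 32 = 0$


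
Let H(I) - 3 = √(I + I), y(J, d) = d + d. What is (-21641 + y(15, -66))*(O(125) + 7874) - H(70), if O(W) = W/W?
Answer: -171462378 - 2*√35 ≈ -1.7146e+8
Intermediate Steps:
y(J, d) = 2*d
H(I) = 3 + √2*√I (H(I) = 3 + √(I + I) = 3 + √(2*I) = 3 + √2*√I)
O(W) = 1
(-21641 + y(15, -66))*(O(125) + 7874) - H(70) = (-21641 + 2*(-66))*(1 + 7874) - (3 + √2*√70) = (-21641 - 132)*7875 - (3 + 2*√35) = -21773*7875 + (-3 - 2*√35) = -171462375 + (-3 - 2*√35) = -171462378 - 2*√35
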